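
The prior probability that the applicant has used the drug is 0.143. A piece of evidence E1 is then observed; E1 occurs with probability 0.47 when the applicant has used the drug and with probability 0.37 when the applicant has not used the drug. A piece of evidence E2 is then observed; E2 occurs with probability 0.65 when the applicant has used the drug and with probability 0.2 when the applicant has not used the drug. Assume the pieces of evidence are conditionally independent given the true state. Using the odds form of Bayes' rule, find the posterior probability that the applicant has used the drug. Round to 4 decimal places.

Prior odds = 0.143/(1−0.143) = 0.16686.
Likelihood ratio for E1 = 0.47/0.37 = 1.2703.
Likelihood ratio for E2 = 0.65/0.2 = 3.2500.
Posterior odds = prior odds × LR₁ × LR₂ = 0.68887.
Posterior probability = odds/(1+odds) = 0.68887/1.6889 = 0.4079.

Posterior probability ≈ 0.4079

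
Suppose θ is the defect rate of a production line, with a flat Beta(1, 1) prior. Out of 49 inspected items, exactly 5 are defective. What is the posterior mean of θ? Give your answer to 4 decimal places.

The binomial likelihood is conjugate to the Beta prior: with 5 successes and 44 failures, the posterior is Beta(1+5, 1+44) = Beta(6, 45).
Posterior mean = α/(α+β) = 6/51 = 0.1176.

Posterior mean ≈ 0.1176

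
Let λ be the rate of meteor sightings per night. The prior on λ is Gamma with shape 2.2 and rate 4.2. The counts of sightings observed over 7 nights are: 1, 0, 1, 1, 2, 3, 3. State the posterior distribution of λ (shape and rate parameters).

Total count ∑xᵢ = 11 over n = 7 nights.
Gamma is conjugate to the Poisson likelihood: posterior is Gamma(shape = 2.2+11 = 13.2, rate = 4.2+7 = 11.2).

Posterior: Gamma(shape=13.2, rate=11.2)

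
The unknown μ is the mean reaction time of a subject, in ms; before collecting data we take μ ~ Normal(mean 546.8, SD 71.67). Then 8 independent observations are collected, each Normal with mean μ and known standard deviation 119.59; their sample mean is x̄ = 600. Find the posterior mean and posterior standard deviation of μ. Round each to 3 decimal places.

Prior precision 1/τ₀² = 1/71.67² = 0.00019468; data precision n/σ² = 8/119.59² = 0.00055937.
Posterior precision = 0.00019468 + 0.00055937 = 0.00075405, giving posterior SD = 1/√0.00075405 = 36.417.
Posterior mean = (0.00019468·546.8 + 0.00055937·600) / 0.00075405 = 586.265.

Posterior mean ≈ 586.265; posterior SD ≈ 36.417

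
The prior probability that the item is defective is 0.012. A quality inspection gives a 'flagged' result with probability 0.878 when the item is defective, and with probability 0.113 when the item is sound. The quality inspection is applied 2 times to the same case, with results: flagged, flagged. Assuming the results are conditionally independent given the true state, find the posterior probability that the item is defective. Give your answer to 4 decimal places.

Let H be the event that the item is defective; start with P(H) = 0.012. P('flagged'|H) = 0.878, P('flagged'|¬H) = 0.113.
Update on result 1 ('flagged'): P(H) ← 0.878·0.0120 / (0.878·0.0120 + 0.113·0.9880) = 0.010536/0.12218 = 0.0862.
Update on result 2 ('flagged'): P(H) ← 0.878·0.0862 / (0.878·0.0862 + 0.113·0.9138) = 0.075713/0.17897 = 0.4231.

Posterior P(H) ≈ 0.4231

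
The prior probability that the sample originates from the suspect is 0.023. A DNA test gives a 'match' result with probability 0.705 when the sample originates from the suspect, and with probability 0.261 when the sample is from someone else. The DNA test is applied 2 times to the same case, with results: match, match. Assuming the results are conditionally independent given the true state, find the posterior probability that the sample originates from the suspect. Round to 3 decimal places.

Let H be the event that the sample originates from the suspect; start with P(H) = 0.023. P('match'|H) = 0.705, P('match'|¬H) = 0.261.
Update on result 1 ('match'): P(H) ← 0.705·0.0230 / (0.705·0.0230 + 0.261·0.9770) = 0.016215/0.27121 = 0.0598.
Update on result 2 ('match'): P(H) ← 0.705·0.0598 / (0.705·0.0598 + 0.261·0.9402) = 0.042150/0.28755 = 0.1466.

Posterior P(H) ≈ 0.147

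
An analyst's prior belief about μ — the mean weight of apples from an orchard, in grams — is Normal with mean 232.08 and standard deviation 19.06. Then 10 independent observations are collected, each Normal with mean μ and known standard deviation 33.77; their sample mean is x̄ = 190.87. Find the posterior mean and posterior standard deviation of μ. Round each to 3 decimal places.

Prior precision 1/τ₀² = 1/19.06² = 0.00275267; data precision n/σ² = 10/33.77² = 0.00876875.
Posterior precision = 0.00275267 + 0.00876875 = 0.0115214, giving posterior SD = 1/√0.0115214 = 9.316.
Posterior mean = (0.00275267·232.08 + 0.00876875·190.87) / 0.0115214 = 200.716.

Posterior mean ≈ 200.716; posterior SD ≈ 9.316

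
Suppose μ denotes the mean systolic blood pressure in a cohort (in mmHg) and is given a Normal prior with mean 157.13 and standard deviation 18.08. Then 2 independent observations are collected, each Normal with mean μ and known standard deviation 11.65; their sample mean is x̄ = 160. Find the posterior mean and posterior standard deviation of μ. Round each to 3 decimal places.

Posterior mean ≈ 159.507; posterior SD ≈ 7.496

Prior precision 1/τ₀² = 1/18.08² = 0.00305917; data precision n/σ² = 2/11.65² = 0.0147360.
Posterior precision = 0.00305917 + 0.0147360 = 0.0177951, giving posterior SD = 1/√0.0177951 = 7.496.
Posterior mean = (0.00305917·157.13 + 0.0147360·160) / 0.0177951 = 159.507.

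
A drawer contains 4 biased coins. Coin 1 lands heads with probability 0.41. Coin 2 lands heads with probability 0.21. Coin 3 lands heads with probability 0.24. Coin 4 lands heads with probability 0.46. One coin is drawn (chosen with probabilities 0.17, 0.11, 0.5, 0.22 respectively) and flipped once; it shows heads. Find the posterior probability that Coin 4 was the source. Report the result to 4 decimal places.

Tabulate prior·likelihood by source: [1] prior 0.17, lik 0.41, product 0.06970; [2] prior 0.11, lik 0.21, product 0.02310; [3] prior 0.5, lik 0.24, product 0.1200; [4] prior 0.22, lik 0.46, product 0.1012.
Normalizing constant = 0.31400; the posterior for Coin 4 is its product over the sum, 0.1012/0.31400 = 0.3223.

Posterior probability ≈ 0.3223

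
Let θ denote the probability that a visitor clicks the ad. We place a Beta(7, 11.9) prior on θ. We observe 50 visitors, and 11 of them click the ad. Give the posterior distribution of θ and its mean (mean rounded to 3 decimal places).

The binomial likelihood is conjugate to the Beta prior: with 11 successes and 39 failures, the posterior is Beta(7+11, 11.9+39) = Beta(18, 50.9).
Posterior mean = α/(α+β) = 18/68.9 = 0.261.

Posterior: Beta(18, 50.9); mean ≈ 0.261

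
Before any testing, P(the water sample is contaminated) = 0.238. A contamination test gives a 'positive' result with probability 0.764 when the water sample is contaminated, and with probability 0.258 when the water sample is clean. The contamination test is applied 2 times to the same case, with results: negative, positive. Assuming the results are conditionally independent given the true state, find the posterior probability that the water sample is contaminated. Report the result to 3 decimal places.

Posterior P(H) ≈ 0.227

Let H be the event that the water sample is contaminated; start with P(H) = 0.238. P('positive'|H) = 0.764, P('positive'|¬H) = 0.258.
Update on result 1 ('negative'): P(H) ← 0.236·0.2380 / (0.236·0.2380 + 0.742·0.7620) = 0.056168/0.62157 = 0.0904.
Update on result 2 ('positive'): P(H) ← 0.764·0.0904 / (0.764·0.0904 + 0.258·0.9096) = 0.069038/0.30372 = 0.2273.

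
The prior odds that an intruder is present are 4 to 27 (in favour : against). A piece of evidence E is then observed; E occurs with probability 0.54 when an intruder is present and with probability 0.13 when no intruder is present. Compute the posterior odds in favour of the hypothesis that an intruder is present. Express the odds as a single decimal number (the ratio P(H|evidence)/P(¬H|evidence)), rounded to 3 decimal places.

Posterior odds ≈ 0.615

Prior odds = 4/27 = 0.14815. In log-odds, ln(0.14815) = -1.9095.
Add log likelihood ratio: ln(4.1538) = 1.4240.
Posterior log-odds = -0.48551, so posterior odds = exp(-0.48551) = 0.61538.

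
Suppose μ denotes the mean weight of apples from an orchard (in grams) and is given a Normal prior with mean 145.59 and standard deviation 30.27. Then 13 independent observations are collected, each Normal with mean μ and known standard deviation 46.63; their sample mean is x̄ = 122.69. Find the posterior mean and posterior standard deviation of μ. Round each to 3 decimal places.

With known σ, the Normal prior is conjugate. Weight on the data is w = (n/σ²)/(n/σ² + 1/τ₀²) = 0.00597878/(0.00597878+0.00109138) = 0.84564.
Posterior mean = w·x̄ + (1−w)·μ₀ = 0.84564·122.69 + 0.15436·145.59 = 126.225. Posterior variance = 1/(0.00597878+0.00109138) = 141.440, so SD = 11.893.

Posterior mean ≈ 126.225; posterior SD ≈ 11.893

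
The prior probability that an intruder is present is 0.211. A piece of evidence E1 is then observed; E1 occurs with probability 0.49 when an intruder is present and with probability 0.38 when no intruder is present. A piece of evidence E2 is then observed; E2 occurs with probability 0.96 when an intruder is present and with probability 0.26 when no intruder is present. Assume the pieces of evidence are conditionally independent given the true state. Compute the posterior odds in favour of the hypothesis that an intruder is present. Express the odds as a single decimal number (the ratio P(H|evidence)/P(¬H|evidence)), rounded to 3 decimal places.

Prior odds = 0.211/(1−0.211) = 0.26743.
Likelihood ratio for E1 = 0.49/0.38 = 1.2895.
Likelihood ratio for E2 = 0.96/0.26 = 3.6923.
Posterior odds = prior odds × LR₁ × LR₂ = 1.2733.

Posterior odds ≈ 1.273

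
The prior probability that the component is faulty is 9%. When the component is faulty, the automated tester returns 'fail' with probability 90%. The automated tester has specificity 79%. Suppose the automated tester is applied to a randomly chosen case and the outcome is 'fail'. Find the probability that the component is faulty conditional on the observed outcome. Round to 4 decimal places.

P(H | E) ≈ 0.2977

Let H be the event that the component is faulty. P(H) = 0.09, so P(¬H) = 0.91. With E the 'fail' result, P(E|H) = 0.9 and P(E|¬H) = 0.21.
P(E) = 0.9·0.09 + 0.21·0.91 = 0.081000 + 0.19110 = 0.27210.
By Bayes' theorem, P(H|E) = 0.081000 / 0.27210 = 0.2977.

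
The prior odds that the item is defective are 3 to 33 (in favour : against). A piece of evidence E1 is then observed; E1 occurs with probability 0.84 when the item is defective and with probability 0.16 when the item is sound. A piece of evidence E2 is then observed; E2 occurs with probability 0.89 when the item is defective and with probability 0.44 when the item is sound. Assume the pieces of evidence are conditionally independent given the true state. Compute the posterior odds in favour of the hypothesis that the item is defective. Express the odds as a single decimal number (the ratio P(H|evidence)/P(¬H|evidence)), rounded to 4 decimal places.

Posterior odds ≈ 0.9654

Prior odds = 3/33 = 0.090909. In log-odds, ln(0.090909) = -2.3979.
Add log likelihood ratios: ln(5.2500) + ln(2.0227) = 2.3627.
Posterior log-odds = -0.035220, so posterior odds = exp(-0.035220) = 0.96539.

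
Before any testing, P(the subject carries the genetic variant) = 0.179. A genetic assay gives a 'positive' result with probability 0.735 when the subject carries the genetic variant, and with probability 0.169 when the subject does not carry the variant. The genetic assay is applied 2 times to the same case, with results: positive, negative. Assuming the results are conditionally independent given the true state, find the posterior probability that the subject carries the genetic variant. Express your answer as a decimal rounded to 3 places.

Posterior P(H) ≈ 0.232

With H the event that the subject carries the genetic variant, the joint likelihood of the observed sequence is P(data|H) = 0.735·0.265 = 0.19478 and P(data|¬H) = 0.169·0.831 = 0.14044.
Bayes: P(H|data) = 0.179·0.19478 / (0.179·0.19478 + 0.821·0.14044) = 0.034865/0.15017 = 0.2322.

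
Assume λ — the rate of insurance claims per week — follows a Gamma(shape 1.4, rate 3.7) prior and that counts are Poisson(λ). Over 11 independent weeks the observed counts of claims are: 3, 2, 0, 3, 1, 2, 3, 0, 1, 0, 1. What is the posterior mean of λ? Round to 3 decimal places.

Total count ∑xᵢ = 16 over n = 11 weeks.
Gamma is conjugate to the Poisson likelihood: posterior is Gamma(shape = 1.4+16 = 17.4, rate = 3.7+11 = 14.7).
Posterior mean = shape/rate = 17.4/14.7 = 1.184.

Posterior mean ≈ 1.184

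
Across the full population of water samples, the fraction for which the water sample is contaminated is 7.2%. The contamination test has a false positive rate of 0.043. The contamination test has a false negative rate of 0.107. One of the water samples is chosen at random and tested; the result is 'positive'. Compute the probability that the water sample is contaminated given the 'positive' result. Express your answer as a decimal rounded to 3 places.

P(H | E) ≈ 0.617

Write H for 'the water sample is contaminated'. Prior odds H:¬H = 0.072/0.928 = 0.077586. For the 'positive' outcome, the likelihood ratio is 0.893/0.043 = 20.767.
Posterior odds = 0.077586 × 20.767 = 1.6113, so P(H|E) = 1.6113/(1+1.6113) = 0.617.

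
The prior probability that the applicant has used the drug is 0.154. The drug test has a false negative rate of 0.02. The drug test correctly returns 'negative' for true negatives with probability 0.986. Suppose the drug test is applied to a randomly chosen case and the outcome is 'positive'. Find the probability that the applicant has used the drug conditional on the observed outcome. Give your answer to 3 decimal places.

Write H for 'the applicant has used the drug'. Prior odds H:¬H = 0.154/0.846 = 0.18203. For the 'positive' outcome, the likelihood ratio is 0.98/0.014 = 70.000.
Posterior odds = 0.18203 × 70.000 = 12.742, so P(H|E) = 12.742/(1+12.742) = 0.927.

P(H | E) ≈ 0.927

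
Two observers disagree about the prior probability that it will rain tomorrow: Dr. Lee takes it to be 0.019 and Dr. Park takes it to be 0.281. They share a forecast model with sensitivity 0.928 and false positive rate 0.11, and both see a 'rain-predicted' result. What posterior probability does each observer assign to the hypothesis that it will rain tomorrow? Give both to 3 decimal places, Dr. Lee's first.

Dr. Lee: 0.140; Dr. Park: 0.767

P('+'|H) = 0.928, P('+'|¬H) = 0.11.
Dr. Lee: numerator 0.928·0.019 = 0.017632; evidence = 0.017632+0.11·0.981 = 0.12554; posterior = 0.140.
Dr. Park: numerator 0.928·0.281 = 0.26077; evidence = 0.26077+0.11·0.719 = 0.33986; posterior = 0.767.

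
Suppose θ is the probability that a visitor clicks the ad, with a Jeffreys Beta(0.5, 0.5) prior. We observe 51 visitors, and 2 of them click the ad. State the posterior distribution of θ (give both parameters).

Posterior: Beta(2.5, 49.5)

Observing 2 successes and 49 failures updates Beta(0.5, 0.5) by adding the success and failure counts to the two shape parameters: α = 0.5+2 = 2.5, β = 0.5+49 = 49.5.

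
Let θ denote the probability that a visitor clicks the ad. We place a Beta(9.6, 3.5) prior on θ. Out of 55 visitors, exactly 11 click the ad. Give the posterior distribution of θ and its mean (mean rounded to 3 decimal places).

The binomial likelihood is conjugate to the Beta prior: with 11 successes and 44 failures, the posterior is Beta(9.6+11, 3.5+44) = Beta(20.6, 47.5).
E[θ | data] = 20.6/(20.6+47.5) = 0.302.

Posterior: Beta(20.6, 47.5); mean ≈ 0.302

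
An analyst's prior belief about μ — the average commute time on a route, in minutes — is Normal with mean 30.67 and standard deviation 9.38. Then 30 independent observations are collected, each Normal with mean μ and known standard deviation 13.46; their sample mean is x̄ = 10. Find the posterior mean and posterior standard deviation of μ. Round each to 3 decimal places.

Posterior mean ≈ 11.328; posterior SD ≈ 2.377

With known σ, the Normal prior is conjugate. Weight on the data is w = (n/σ²)/(n/σ² + 1/τ₀²) = 0.165589/(0.165589+0.0113657) = 0.93577.
Posterior mean = w·x̄ + (1−w)·μ₀ = 0.93577·10 + 0.064229·30.67 = 11.328. Posterior variance = 1/(0.165589+0.0113657) = 5.65117, so SD = 2.377.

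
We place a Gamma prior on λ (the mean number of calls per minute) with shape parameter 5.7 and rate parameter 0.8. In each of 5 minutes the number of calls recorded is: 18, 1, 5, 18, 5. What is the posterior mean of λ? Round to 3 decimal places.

The Poisson likelihood adds the total count to the shape and the number of exposure periods to the rate. Here ∑xᵢ = 47 and n = 5, so shape 5.7→52.7 and rate 0.8→5.8.
E[λ | data] = 52.7/5.8 = 9.086.

Posterior mean ≈ 9.086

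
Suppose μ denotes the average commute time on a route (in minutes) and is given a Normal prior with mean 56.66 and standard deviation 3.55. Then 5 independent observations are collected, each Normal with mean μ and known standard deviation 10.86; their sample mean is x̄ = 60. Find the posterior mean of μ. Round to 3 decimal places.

Posterior mean ≈ 57.823

Prior precision 1/τ₀² = 1/3.55² = 0.0793493; data precision n/σ² = 5/10.86² = 0.0423946.
Posterior precision = 0.0793493 + 0.0423946 = 0.121744.
Posterior mean = (0.0793493·56.66 + 0.0423946·60) / 0.121744 = 57.823.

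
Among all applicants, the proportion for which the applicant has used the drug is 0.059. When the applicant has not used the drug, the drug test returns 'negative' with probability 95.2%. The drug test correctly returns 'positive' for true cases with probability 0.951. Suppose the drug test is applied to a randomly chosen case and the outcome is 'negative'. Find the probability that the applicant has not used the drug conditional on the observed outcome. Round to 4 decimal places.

P(¬H | E) ≈ 0.9968

Write H for 'the applicant has used the drug'. Prior odds H:¬H = 0.059/0.941 = 0.062699. For the 'negative' outcome, the likelihood ratio is 0.049/0.952 = 0.051471.
Posterior odds = 0.062699 × 0.051471 = 0.0032272, so P(H|E) = 0.0032272/(1+0.0032272) = 0.0032. Then P(¬H|E) = 1 − 0.0032 = 0.9968.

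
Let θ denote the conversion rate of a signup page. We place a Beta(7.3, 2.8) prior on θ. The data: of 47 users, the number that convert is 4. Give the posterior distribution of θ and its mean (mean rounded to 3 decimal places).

Posterior: Beta(11.3, 45.8); mean ≈ 0.198

The binomial likelihood is conjugate to the Beta prior: with 4 successes and 43 failures, the posterior is Beta(7.3+4, 2.8+43) = Beta(11.3, 45.8).
E[θ | data] = 11.3/(11.3+45.8) = 0.198.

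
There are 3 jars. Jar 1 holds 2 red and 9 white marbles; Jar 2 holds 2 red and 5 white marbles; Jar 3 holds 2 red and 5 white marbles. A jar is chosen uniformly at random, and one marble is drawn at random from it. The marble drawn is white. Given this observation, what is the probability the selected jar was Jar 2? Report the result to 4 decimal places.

Posterior probability ≈ 0.3179

Tabulate prior·likelihood by source: [1] prior 0.333333, lik 0.8182, product 0.2727; [2] prior 0.333333, lik 0.7143, product 0.2381; [3] prior 0.333333, lik 0.7143, product 0.2381.
Normalizing constant = 0.74892; the posterior for Jar 2 is its product over the sum, 0.2381/0.74892 = 0.3179.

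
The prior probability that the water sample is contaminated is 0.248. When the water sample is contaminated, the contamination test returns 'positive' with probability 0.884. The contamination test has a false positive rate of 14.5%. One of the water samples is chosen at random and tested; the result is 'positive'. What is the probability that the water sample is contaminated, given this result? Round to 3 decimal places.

Let H be the event that the water sample is contaminated. P(H) = 0.248, so P(¬H) = 0.752. With E the 'positive' result, P(E|H) = 0.884 and P(E|¬H) = 0.145.
P(E) = 0.884·0.248 + 0.145·0.752 = 0.21923 + 0.10904 = 0.32827.
By Bayes' theorem, P(H|E) = 0.21923 / 0.32827 = 0.668.

P(H | E) ≈ 0.668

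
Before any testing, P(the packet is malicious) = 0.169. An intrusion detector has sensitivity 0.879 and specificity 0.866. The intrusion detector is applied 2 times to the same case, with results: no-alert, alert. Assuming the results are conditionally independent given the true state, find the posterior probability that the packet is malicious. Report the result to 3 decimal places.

Let H be the event that the packet is malicious; start with P(H) = 0.169. P('alert'|H) = 0.879, P('alert'|¬H) = 0.134.
Update on result 1 ('no-alert'): P(H) ← 0.121·0.1690 / (0.121·0.1690 + 0.866·0.8310) = 0.020449/0.74010 = 0.0276.
Update on result 2 ('alert'): P(H) ← 0.879·0.0276 / (0.879·0.0276 + 0.134·0.9724) = 0.024287/0.15458 = 0.1571.

Posterior P(H) ≈ 0.157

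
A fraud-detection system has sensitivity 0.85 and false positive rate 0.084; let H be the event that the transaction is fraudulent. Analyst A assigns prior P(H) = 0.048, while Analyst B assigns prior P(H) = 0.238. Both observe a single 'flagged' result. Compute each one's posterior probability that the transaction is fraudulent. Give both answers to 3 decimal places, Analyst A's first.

Analyst A: 0.338; Analyst B: 0.760

The likelihood ratio for a 'flagged' result is 0.85/0.084 = 10.119.
Analyst A: prior odds 0.048/0.952 = 0.050420; posterior odds 0.51020; posterior probability 0.338.
Analyst B: prior odds 0.238/0.762 = 0.31234; posterior odds 3.1605; posterior probability 0.760.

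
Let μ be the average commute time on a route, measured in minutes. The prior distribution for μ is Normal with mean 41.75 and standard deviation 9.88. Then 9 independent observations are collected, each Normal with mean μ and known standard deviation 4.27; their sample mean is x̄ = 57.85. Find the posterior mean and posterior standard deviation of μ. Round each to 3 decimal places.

With known σ, the Normal prior is conjugate. Weight on the data is w = (n/σ²)/(n/σ² + 1/τ₀²) = 0.493613/(0.493613+0.0102444) = 0.97967.
Posterior mean = w·x̄ + (1−w)·μ₀ = 0.97967·57.85 + 0.020332·41.75 = 57.523. Posterior variance = 1/(0.493613+0.0102444) = 1.98469, so SD = 1.409.

Posterior mean ≈ 57.523; posterior SD ≈ 1.409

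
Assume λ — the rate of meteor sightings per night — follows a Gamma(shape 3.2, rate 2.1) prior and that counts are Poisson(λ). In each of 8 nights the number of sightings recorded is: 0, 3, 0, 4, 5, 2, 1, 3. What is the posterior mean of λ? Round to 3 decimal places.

Total count ∑xᵢ = 18 over n = 8 nights.
Gamma is conjugate to the Poisson likelihood: posterior is Gamma(shape = 3.2+18 = 21.2, rate = 2.1+8 = 10.1).
E[λ | data] = 21.2/10.1 = 2.099.

Posterior mean ≈ 2.099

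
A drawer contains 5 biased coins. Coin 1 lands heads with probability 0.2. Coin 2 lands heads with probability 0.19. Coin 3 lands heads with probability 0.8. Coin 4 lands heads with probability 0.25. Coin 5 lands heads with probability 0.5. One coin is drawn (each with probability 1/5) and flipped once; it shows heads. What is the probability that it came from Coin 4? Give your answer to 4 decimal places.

Posterior probability ≈ 0.1289

Tabulate prior·likelihood by source: [1] prior 0.2, lik 0.2, product 0.04000; [2] prior 0.2, lik 0.19, product 0.03800; [3] prior 0.2, lik 0.8, product 0.1600; [4] prior 0.2, lik 0.25, product 0.05000; [5] prior 0.2, lik 0.5, product 0.1000.
Normalizing constant = 0.38800; the posterior for Coin 4 is its product over the sum, 0.05000/0.38800 = 0.1289.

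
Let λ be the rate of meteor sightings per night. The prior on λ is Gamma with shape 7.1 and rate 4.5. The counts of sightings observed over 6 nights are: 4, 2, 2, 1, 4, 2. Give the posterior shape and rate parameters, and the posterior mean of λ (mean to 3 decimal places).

The Poisson likelihood adds the total count to the shape and the number of exposure periods to the rate. Here ∑xᵢ = 15 and n = 6, so shape 7.1→22.1 and rate 4.5→10.5.
Posterior mean = shape/rate = 22.1/10.5 = 2.105.

Posterior: Gamma(shape=22.1, rate=10.5); mean ≈ 2.105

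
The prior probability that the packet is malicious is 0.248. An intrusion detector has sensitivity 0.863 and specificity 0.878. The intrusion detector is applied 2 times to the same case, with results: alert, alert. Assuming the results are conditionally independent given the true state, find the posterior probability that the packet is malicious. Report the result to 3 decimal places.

With H the event that the packet is malicious, the joint likelihood of the observed sequence is P(data|H) = 0.863·0.863 = 0.74477 and P(data|¬H) = 0.122·0.122 = 0.014884.
Bayes: P(H|data) = 0.248·0.74477 / (0.248·0.74477 + 0.752·0.014884) = 0.18470/0.19590 = 0.9429.

Posterior P(H) ≈ 0.943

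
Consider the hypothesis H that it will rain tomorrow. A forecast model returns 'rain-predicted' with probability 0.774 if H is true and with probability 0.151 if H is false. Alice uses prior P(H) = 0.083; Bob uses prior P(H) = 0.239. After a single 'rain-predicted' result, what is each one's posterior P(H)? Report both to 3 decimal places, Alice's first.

Alice: 0.317; Bob: 0.617

The likelihood ratio for a 'rain-predicted' result is 0.774/0.151 = 5.1258.
Alice: prior odds 0.083/0.917 = 0.090513; posterior odds 0.46395; posterior probability 0.317.
Bob: prior odds 0.239/0.761 = 0.31406; posterior odds 1.6098; posterior probability 0.617.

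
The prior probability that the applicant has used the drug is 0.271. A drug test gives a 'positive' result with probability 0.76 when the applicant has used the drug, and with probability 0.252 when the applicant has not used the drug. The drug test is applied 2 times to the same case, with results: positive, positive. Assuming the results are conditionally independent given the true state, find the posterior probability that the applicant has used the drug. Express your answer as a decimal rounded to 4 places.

With H the event that the applicant has used the drug, the joint likelihood of the observed sequence is P(data|H) = 0.76·0.76 = 0.57760 and P(data|¬H) = 0.252·0.252 = 0.063504.
Bayes: P(H|data) = 0.271·0.57760 / (0.271·0.57760 + 0.729·0.063504) = 0.15653/0.20282 = 0.7718.

Posterior P(H) ≈ 0.7718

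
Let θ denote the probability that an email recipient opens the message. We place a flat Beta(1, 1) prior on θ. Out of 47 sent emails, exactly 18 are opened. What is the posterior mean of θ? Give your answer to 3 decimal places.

Posterior mean ≈ 0.388

Observing 18 successes and 29 failures updates Beta(1, 1) by adding the success and failure counts to the two shape parameters: α = 1+18 = 19, β = 1+29 = 30.
E[θ | data] = 19/(19+30) = 0.388.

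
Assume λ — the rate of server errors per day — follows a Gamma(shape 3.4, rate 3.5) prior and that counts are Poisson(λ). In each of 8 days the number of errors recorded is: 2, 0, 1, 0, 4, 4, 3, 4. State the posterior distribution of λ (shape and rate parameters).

The Poisson likelihood adds the total count to the shape and the number of exposure periods to the rate. Here ∑xᵢ = 18 and n = 8, so shape 3.4→21.4 and rate 3.5→11.5.

Posterior: Gamma(shape=21.4, rate=11.5)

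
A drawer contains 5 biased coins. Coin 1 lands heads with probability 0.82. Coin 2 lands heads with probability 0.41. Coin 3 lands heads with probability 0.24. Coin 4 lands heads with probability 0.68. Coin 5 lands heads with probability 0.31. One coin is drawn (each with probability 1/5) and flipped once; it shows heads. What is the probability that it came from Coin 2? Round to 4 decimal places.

P(heads|C1) = 0.82; P(heads|C2) = 0.41; P(heads|C3) = 0.24; P(heads|C4) = 0.68; P(heads|C5) = 0.31.
Prior × likelihood for each source: 0.2·0.82=0.1640, 0.2·0.41=0.08200, 0.2·0.24=0.04800, 0.2·0.68=0.1360, 0.2·0.31=0.06200. Summing gives P(heads) = 0.49200.
P(Coin 2 | heads) = 0.08200 / 0.49200 = 0.1667.

Posterior probability ≈ 0.1667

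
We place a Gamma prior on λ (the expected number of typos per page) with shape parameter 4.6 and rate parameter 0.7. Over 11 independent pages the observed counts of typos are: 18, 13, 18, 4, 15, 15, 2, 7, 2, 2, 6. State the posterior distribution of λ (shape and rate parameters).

Posterior: Gamma(shape=106.6, rate=11.7)

Total count ∑xᵢ = 102 over n = 11 pages.
Gamma is conjugate to the Poisson likelihood: posterior is Gamma(shape = 4.6+102 = 106.6, rate = 0.7+11 = 11.7).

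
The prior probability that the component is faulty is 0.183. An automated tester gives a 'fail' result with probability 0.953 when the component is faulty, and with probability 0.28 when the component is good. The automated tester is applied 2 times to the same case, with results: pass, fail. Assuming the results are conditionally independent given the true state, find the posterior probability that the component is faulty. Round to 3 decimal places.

Posterior P(H) ≈ 0.047

With H the event that the component is faulty, the joint likelihood of the observed sequence is P(data|H) = 0.047·0.953 = 0.044791 and P(data|¬H) = 0.72·0.28 = 0.20160.
Bayes: P(H|data) = 0.183·0.044791 / (0.183·0.044791 + 0.817·0.20160) = 0.0081968/0.17290 = 0.0474.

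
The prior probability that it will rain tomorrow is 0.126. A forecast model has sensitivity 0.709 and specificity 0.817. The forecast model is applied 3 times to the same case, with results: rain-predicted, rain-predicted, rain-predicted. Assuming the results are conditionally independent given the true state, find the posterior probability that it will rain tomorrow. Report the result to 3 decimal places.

Let H be the event that it will rain tomorrow; start with P(H) = 0.126. P('rain-predicted'|H) = 0.709, P('rain-predicted'|¬H) = 0.183.
Update on result 1 ('rain-predicted'): P(H) ← 0.709·0.1260 / (0.709·0.1260 + 0.183·0.8740) = 0.089334/0.24928 = 0.3584.
Update on result 2 ('rain-predicted'): P(H) ← 0.709·0.3584 / (0.709·0.3584 + 0.183·0.6416) = 0.25409/0.37150 = 0.6839.
Update on result 3 ('rain-predicted'): P(H) ← 0.709·0.6839 / (0.709·0.6839 + 0.183·0.3161) = 0.48491/0.54275 = 0.8934.

Posterior P(H) ≈ 0.893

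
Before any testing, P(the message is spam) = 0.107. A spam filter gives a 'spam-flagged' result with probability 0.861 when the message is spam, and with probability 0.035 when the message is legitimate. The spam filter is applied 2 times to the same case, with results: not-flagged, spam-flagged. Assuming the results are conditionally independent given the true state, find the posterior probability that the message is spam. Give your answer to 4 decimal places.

Posterior P(H) ≈ 0.2980

Let H be the event that the message is spam; start with P(H) = 0.107. P('spam-flagged'|H) = 0.861, P('spam-flagged'|¬H) = 0.035.
Update on result 1 ('not-flagged'): P(H) ← 0.139·0.1070 / (0.139·0.1070 + 0.965·0.8930) = 0.014873/0.87662 = 0.0170.
Update on result 2 ('spam-flagged'): P(H) ← 0.861·0.0170 / (0.861·0.0170 + 0.035·0.9830) = 0.014608/0.049014 = 0.2980.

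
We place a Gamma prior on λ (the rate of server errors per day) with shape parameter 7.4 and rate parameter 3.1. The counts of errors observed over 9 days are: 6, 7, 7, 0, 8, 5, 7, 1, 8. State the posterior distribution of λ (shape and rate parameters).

The Poisson likelihood adds the total count to the shape and the number of exposure periods to the rate. Here ∑xᵢ = 49 and n = 9, so shape 7.4→56.4 and rate 3.1→12.1.

Posterior: Gamma(shape=56.4, rate=12.1)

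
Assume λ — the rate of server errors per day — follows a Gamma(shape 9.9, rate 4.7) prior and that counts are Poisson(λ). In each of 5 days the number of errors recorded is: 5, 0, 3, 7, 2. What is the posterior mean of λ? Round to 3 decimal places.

Posterior mean ≈ 2.773

Total count ∑xᵢ = 17 over n = 5 days.
Gamma is conjugate to the Poisson likelihood: posterior is Gamma(shape = 9.9+17 = 26.9, rate = 4.7+5 = 9.7).
Posterior mean = shape/rate = 26.9/9.7 = 2.773.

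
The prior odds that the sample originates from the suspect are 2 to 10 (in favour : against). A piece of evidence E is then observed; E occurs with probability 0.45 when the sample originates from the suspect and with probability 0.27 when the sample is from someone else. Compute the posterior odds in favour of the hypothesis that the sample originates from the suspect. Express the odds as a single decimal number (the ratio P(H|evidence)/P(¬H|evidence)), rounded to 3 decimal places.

Posterior odds ≈ 0.333

Prior odds = 2/10 = 0.20000.
Likelihood ratio for E = 0.45/0.27 = 1.6667.
Posterior odds = prior odds × LR = 0.33333.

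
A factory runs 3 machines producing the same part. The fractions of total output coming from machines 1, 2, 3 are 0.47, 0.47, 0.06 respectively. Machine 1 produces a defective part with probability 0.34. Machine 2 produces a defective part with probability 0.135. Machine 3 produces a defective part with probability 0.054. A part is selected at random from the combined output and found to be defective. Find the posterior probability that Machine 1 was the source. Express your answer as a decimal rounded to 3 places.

Tabulate prior·likelihood by source: [1] prior 0.47, lik 0.34, product 0.1598; [2] prior 0.47, lik 0.135, product 0.06345; [3] prior 0.06, lik 0.054, product 0.003240.
Normalizing constant = 0.22649; the posterior for Machine 1 is its product over the sum, 0.1598/0.22649 = 0.706.

Posterior probability ≈ 0.706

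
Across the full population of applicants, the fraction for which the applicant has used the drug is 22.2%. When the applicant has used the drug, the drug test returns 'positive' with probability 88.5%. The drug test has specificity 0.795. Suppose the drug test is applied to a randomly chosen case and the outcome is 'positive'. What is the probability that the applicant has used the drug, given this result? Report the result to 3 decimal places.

Write H for 'the applicant has used the drug'. Prior odds H:¬H = 0.222/0.778 = 0.28535. For the 'positive' outcome, the likelihood ratio is 0.885/0.205 = 4.3171.
Posterior odds = 0.28535 × 4.3171 = 1.2319, so P(H|E) = 1.2319/(1+1.2319) = 0.552.

P(H | E) ≈ 0.552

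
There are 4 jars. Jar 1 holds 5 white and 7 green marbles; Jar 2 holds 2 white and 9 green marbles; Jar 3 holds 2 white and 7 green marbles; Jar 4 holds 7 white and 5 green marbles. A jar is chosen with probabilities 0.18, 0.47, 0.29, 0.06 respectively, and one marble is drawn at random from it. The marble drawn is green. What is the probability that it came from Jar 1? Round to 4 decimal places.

Tabulate prior·likelihood by source: [1] prior 0.18, lik 0.5833, product 0.1050; [2] prior 0.47, lik 0.8182, product 0.3845; [3] prior 0.29, lik 0.7778, product 0.2256; [4] prior 0.06, lik 0.4167, product 0.02500.
Normalizing constant = 0.74010; the posterior for Jar 1 is its product over the sum, 0.1050/0.74010 = 0.1419.

Posterior probability ≈ 0.1419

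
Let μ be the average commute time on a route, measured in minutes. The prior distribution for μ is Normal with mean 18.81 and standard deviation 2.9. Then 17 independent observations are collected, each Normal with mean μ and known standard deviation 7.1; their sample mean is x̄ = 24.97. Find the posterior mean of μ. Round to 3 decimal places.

Posterior mean ≈ 23.364

Prior precision 1/τ₀² = 1/2.9² = 0.118906; data precision n/σ² = 17/7.1² = 0.337235.
Posterior precision = 0.118906 + 0.337235 = 0.456141.
Posterior mean = (0.118906·18.81 + 0.337235·24.97) / 0.456141 = 23.364.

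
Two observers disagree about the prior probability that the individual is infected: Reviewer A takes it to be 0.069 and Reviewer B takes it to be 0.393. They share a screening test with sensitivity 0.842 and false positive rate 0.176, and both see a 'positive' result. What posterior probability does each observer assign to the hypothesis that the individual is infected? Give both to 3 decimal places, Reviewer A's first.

Reviewer A: 0.262; Reviewer B: 0.756

The likelihood ratio for a 'positive' result is 0.842/0.176 = 4.7841.
Reviewer A: prior odds 0.069/0.931 = 0.074114; posterior odds 0.35457; posterior probability 0.262.
Reviewer B: prior odds 0.393/0.607 = 0.64745; posterior odds 3.0974; posterior probability 0.756.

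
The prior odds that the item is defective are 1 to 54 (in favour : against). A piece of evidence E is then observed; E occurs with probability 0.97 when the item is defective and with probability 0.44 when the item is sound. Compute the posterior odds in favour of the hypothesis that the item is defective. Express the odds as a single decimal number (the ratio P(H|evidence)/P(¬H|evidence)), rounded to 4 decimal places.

Prior odds = 1/54 = 0.018519. In log-odds, ln(0.018519) = -3.9890.
Add log likelihood ratio: ln(2.2045) = 0.79052.
Posterior log-odds = -3.1985, so posterior odds = exp(-3.1985) = 0.040825.

Posterior odds ≈ 0.0408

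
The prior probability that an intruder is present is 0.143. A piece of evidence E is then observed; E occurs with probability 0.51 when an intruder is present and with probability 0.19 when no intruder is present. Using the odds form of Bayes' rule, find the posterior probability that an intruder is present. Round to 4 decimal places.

Prior odds = 0.143/(1−0.143) = 0.16686.
Likelihood ratio for E = 0.51/0.19 = 2.6842.
Posterior odds = prior odds × LR = 0.44789.
Posterior probability = odds/(1+odds) = 0.44789/1.4479 = 0.3093.

Posterior probability ≈ 0.3093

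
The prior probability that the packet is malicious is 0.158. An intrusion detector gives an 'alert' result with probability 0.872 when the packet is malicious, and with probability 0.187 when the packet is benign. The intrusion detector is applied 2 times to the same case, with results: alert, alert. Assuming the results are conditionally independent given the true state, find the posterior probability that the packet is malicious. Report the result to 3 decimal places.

With H the event that the packet is malicious, the joint likelihood of the observed sequence is P(data|H) = 0.872·0.872 = 0.76038 and P(data|¬H) = 0.187·0.187 = 0.034969.
Bayes: P(H|data) = 0.158·0.76038 / (0.158·0.76038 + 0.842·0.034969) = 0.12014/0.14958 = 0.8032.

Posterior P(H) ≈ 0.803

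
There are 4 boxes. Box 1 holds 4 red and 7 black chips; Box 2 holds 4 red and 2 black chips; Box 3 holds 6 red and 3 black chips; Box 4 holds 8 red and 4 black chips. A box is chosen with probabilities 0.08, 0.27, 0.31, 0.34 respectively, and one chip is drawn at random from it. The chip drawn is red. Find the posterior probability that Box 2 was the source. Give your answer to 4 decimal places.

Posterior probability ≈ 0.2802

P(red|Box 1) = 0.3636; P(red|Box 2) = 0.6667; P(red|Box 3) = 0.6667; P(red|Box 4) = 0.6667.
Prior × likelihood for each source: 0.08·0.3636=0.02909, 0.27·0.6667=0.1800, 0.31·0.6667=0.2067, 0.34·0.6667=0.2267. Summing gives P(red) = 0.64242.
P(Box 2 | red) = 0.1800 / 0.64242 = 0.2802.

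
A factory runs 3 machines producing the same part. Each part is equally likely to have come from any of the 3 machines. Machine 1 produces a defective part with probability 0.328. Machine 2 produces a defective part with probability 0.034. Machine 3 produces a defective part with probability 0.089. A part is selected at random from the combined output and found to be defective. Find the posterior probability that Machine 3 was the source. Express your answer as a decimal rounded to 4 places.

Posterior probability ≈ 0.1973

Tabulate prior·likelihood by source: [1] prior 0.333333, lik 0.328, product 0.1093; [2] prior 0.333333, lik 0.034, product 0.01133; [3] prior 0.333333, lik 0.089, product 0.02967.
Normalizing constant = 0.15033; the posterior for Machine 3 is its product over the sum, 0.02967/0.15033 = 0.1973.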